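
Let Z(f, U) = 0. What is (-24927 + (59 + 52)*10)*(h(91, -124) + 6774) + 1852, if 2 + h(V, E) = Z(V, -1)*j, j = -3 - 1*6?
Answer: -161286872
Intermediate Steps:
j = -9 (j = -3 - 6 = -9)
h(V, E) = -2 (h(V, E) = -2 + 0*(-9) = -2 + 0 = -2)
(-24927 + (59 + 52)*10)*(h(91, -124) + 6774) + 1852 = (-24927 + (59 + 52)*10)*(-2 + 6774) + 1852 = (-24927 + 111*10)*6772 + 1852 = (-24927 + 1110)*6772 + 1852 = -23817*6772 + 1852 = -161288724 + 1852 = -161286872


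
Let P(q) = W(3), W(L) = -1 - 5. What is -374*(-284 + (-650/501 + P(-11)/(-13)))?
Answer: 693820864/6513 ≈ 1.0653e+5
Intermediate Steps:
W(L) = -6
P(q) = -6
-374*(-284 + (-650/501 + P(-11)/(-13))) = -374*(-284 + (-650/501 - 6/(-13))) = -374*(-284 + (-650*1/501 - 6*(-1/13))) = -374*(-284 + (-650/501 + 6/13)) = -374*(-284 - 5444/6513) = -374*(-1855136/6513) = 693820864/6513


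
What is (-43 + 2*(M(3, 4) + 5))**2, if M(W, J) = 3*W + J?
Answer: 49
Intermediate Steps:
M(W, J) = J + 3*W
(-43 + 2*(M(3, 4) + 5))**2 = (-43 + 2*((4 + 3*3) + 5))**2 = (-43 + 2*((4 + 9) + 5))**2 = (-43 + 2*(13 + 5))**2 = (-43 + 2*18)**2 = (-43 + 36)**2 = (-7)**2 = 49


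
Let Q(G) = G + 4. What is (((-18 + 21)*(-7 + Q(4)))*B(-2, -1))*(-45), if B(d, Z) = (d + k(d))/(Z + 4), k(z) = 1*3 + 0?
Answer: -45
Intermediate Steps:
k(z) = 3 (k(z) = 3 + 0 = 3)
Q(G) = 4 + G
B(d, Z) = (3 + d)/(4 + Z) (B(d, Z) = (d + 3)/(Z + 4) = (3 + d)/(4 + Z))
(((-18 + 21)*(-7 + Q(4)))*B(-2, -1))*(-45) = (((-18 + 21)*(-7 + (4 + 4)))*((3 - 2)/(4 - 1)))*(-45) = ((3*(-7 + 8))*(1/3))*(-45) = ((3*1)*((1/3)*1))*(-45) = (3*(1/3))*(-45) = 1*(-45) = -45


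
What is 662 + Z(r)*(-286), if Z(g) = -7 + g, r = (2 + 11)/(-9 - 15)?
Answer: 33827/12 ≈ 2818.9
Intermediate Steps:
r = -13/24 (r = 13/(-24) = 13*(-1/24) = -13/24 ≈ -0.54167)
662 + Z(r)*(-286) = 662 + (-7 - 13/24)*(-286) = 662 - 181/24*(-286) = 662 + 25883/12 = 33827/12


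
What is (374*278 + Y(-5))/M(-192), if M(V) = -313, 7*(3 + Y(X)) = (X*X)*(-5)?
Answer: -727658/2191 ≈ -332.11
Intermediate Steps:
Y(X) = -3 - 5*X**2/7 (Y(X) = -3 + ((X*X)*(-5))/7 = -3 + (X**2*(-5))/7 = -3 + (-5*X**2)/7 = -3 - 5*X**2/7)
(374*278 + Y(-5))/M(-192) = (374*278 + (-3 - 5/7*(-5)**2))/(-313) = (103972 + (-3 - 5/7*25))*(-1/313) = (103972 + (-3 - 125/7))*(-1/313) = (103972 - 146/7)*(-1/313) = (727658/7)*(-1/313) = -727658/2191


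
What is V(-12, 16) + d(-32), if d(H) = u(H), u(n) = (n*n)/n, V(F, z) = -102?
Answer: -134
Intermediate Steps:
u(n) = n (u(n) = n²/n = n)
d(H) = H
V(-12, 16) + d(-32) = -102 - 32 = -134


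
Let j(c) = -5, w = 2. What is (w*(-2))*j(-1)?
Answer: 20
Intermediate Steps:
(w*(-2))*j(-1) = (2*(-2))*(-5) = -4*(-5) = 20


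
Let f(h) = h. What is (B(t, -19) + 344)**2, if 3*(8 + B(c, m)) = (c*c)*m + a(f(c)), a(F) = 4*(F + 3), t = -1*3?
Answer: 77841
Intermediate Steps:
t = -3
a(F) = 12 + 4*F (a(F) = 4*(3 + F) = 12 + 4*F)
B(c, m) = -4 + 4*c/3 + m*c**2/3 (B(c, m) = -8 + ((c*c)*m + (12 + 4*c))/3 = -8 + (c**2*m + (12 + 4*c))/3 = -8 + (m*c**2 + (12 + 4*c))/3 = -8 + (12 + 4*c + m*c**2)/3 = -8 + (4 + 4*c/3 + m*c**2/3) = -4 + 4*c/3 + m*c**2/3)
(B(t, -19) + 344)**2 = ((-4 + (4/3)*(-3) + (1/3)*(-19)*(-3)**2) + 344)**2 = ((-4 - 4 + (1/3)*(-19)*9) + 344)**2 = ((-4 - 4 - 57) + 344)**2 = (-65 + 344)**2 = 279**2 = 77841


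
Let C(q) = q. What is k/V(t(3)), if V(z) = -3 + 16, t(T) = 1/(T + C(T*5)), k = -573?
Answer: -573/13 ≈ -44.077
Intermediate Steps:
t(T) = 1/(6*T) (t(T) = 1/(T + T*5) = 1/(T + 5*T) = 1/(6*T))
V(z) = 13
k/V(t(3)) = -573/13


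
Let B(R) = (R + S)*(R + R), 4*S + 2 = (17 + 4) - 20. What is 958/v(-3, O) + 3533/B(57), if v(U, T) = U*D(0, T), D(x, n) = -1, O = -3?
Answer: 1379640/4313 ≈ 319.88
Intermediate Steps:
S = -¼ (S = -½ + ((17 + 4) - 20)/4 = -½ + (21 - 20)/4 = -½ + (¼)*1 = -½ + ¼ = -¼ ≈ -0.25000)
B(R) = 2*R*(-¼ + R) (B(R) = (R - ¼)*(R + R) = (-¼ + R)*(2*R) = 2*R*(-¼ + R))
v(U, T) = -U (v(U, T) = U*(-1) = -U)
958/v(-3, O) + 3533/B(57) = 958/((-1*(-3))) + 3533/(((½)*57*(-1 + 4*57))) = 958/3 + 3533/(((½)*57*(-1 + 228))) = 958*(⅓) + 3533/(((½)*57*227)) = 958/3 + 3533/(12939/2) = 958/3 + 3533*(2/12939) = 958/3 + 7066/12939 = 1379640/4313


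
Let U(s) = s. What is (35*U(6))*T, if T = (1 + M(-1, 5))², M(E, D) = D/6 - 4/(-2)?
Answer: 18515/6 ≈ 3085.8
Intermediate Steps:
M(E, D) = 2 + D/6 (M(E, D) = D*(⅙) - 4*(-½) = D/6 + 2 = 2 + D/6)
T = 529/36 (T = (1 + (2 + (⅙)*5))² = (1 + (2 + ⅚))² = (1 + 17/6)² = (23/6)² = 529/36 ≈ 14.694)
(35*U(6))*T = (35*6)*(529/36) = 210*(529/36) = 18515/6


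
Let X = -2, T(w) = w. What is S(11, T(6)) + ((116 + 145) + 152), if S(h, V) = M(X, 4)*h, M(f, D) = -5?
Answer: 358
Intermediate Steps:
S(h, V) = -5*h
S(11, T(6)) + ((116 + 145) + 152) = -5*11 + ((116 + 145) + 152) = -55 + (261 + 152) = -55 + 413 = 358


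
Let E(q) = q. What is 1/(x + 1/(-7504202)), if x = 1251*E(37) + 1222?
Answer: 7504202/356517132817 ≈ 2.1049e-5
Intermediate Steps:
x = 47509 (x = 1251*37 + 1222 = 46287 + 1222 = 47509)
1/(x + 1/(-7504202)) = 1/(47509 + 1/(-7504202)) = 1/(47509 - 1/7504202) = 1/(356517132817/7504202) = 7504202/356517132817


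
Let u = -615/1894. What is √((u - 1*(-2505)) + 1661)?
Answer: √14943260366/1894 ≈ 64.542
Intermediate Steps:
u = -615/1894 (u = -615*1/1894 = -615/1894 ≈ -0.32471)
√((u - 1*(-2505)) + 1661) = √((-615/1894 - 1*(-2505)) + 1661) = √((-615/1894 + 2505) + 1661) = √(4743855/1894 + 1661) = √(7889789/1894) = √14943260366/1894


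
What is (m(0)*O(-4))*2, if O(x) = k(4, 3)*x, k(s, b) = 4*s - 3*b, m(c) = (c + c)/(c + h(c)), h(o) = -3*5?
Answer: 0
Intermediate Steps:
h(o) = -15
m(c) = 2*c/(-15 + c) (m(c) = (c + c)/(c - 15) = (2*c)/(-15 + c) = 2*c/(-15 + c))
k(s, b) = -3*b + 4*s
O(x) = 7*x (O(x) = (-3*3 + 4*4)*x = (-9 + 16)*x = 7*x)
(m(0)*O(-4))*2 = ((2*0/(-15 + 0))*(7*(-4)))*2 = ((2*0/(-15))*(-28))*2 = ((2*0*(-1/15))*(-28))*2 = (0*(-28))*2 = 0*2 = 0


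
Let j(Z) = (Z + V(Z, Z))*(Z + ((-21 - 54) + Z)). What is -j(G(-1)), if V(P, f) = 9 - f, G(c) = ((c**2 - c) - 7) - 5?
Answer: 855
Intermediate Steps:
G(c) = -12 + c**2 - c (G(c) = (-7 + c**2 - c) - 5 = -12 + c**2 - c)
j(Z) = -675 + 18*Z (j(Z) = (Z + (9 - Z))*(Z + ((-21 - 54) + Z)) = 9*(Z + (-75 + Z)) = 9*(-75 + 2*Z) = -675 + 18*Z)
-j(G(-1)) = -(-675 + 18*(-12 + (-1)**2 - 1*(-1))) = -(-675 + 18*(-12 + 1 + 1)) = -(-675 + 18*(-10)) = -(-675 - 180) = -1*(-855) = 855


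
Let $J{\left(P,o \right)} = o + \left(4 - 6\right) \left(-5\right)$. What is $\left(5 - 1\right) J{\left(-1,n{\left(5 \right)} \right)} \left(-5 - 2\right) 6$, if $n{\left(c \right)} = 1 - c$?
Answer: $-1008$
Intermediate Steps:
$J{\left(P,o \right)} = 10 + o$ ($J{\left(P,o \right)} = o + \left(4 - 6\right) \left(-5\right) = o - -10 = o + 10 = 10 + o$)
$\left(5 - 1\right) J{\left(-1,n{\left(5 \right)} \right)} \left(-5 - 2\right) 6 = \left(5 - 1\right) \left(10 + \left(1 - 5\right)\right) \left(-5 - 2\right) 6 = \left(5 - 1\right) \left(10 + \left(1 - 5\right)\right) \left(\left(-7\right) 6\right) = 4 \left(10 - 4\right) \left(-42\right) = 4 \cdot 6 \left(-42\right) = 24 \left(-42\right) = -1008$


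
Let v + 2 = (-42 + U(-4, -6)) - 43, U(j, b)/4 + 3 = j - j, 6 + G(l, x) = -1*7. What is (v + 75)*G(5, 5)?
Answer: 312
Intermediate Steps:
G(l, x) = -13 (G(l, x) = -6 - 1*7 = -6 - 7 = -13)
U(j, b) = -12 (U(j, b) = -12 + 4*(j - j) = -12 + 4*0 = -12 + 0 = -12)
v = -99 (v = -2 + ((-42 - 12) - 43) = -2 + (-54 - 43) = -2 - 97 = -99)
(v + 75)*G(5, 5) = (-99 + 75)*(-13) = -24*(-13) = 312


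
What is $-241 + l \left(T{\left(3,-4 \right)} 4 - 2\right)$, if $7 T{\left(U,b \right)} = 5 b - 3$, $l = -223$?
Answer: $\frac{21951}{7} \approx 3135.9$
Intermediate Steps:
$T{\left(U,b \right)} = - \frac{3}{7} + \frac{5 b}{7}$ ($T{\left(U,b \right)} = \frac{5 b - 3}{7} = \frac{-3 + 5 b}{7} = - \frac{3}{7} + \frac{5 b}{7}$)
$-241 + l \left(T{\left(3,-4 \right)} 4 - 2\right) = -241 - 223 \left(\left(- \frac{3}{7} + \frac{5}{7} \left(-4\right)\right) 4 - 2\right) = -241 - 223 \left(\left(- \frac{3}{7} - \frac{20}{7}\right) 4 - 2\right) = -241 - 223 \left(\left(- \frac{23}{7}\right) 4 - 2\right) = -241 - 223 \left(- \frac{92}{7} - 2\right) = -241 - - \frac{23638}{7} = -241 + \frac{23638}{7} = \frac{21951}{7}$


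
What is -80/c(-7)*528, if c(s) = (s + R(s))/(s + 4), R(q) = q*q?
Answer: 21120/7 ≈ 3017.1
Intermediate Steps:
R(q) = q²
c(s) = (s + s²)/(4 + s) (c(s) = (s + s²)/(s + 4) = (s + s²)/(4 + s))
-80/c(-7)*528 = -80*(-(4 - 7)/(7*(1 - 7)))*528 = -80/((-7*(-6)/(-3)))*528 = -80/((-7*(-⅓)*(-6)))*528 = -80/(-14)*528 = -80*(-1/14)*528 = (40/7)*528 = 21120/7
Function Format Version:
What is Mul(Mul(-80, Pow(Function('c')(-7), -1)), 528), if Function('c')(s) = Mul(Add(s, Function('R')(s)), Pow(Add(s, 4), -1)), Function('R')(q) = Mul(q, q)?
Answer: Rational(21120, 7) ≈ 3017.1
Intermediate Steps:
Function('R')(q) = Pow(q, 2)
Function('c')(s) = Mul(Pow(Add(4, s), -1), Add(s, Pow(s, 2))) (Function('c')(s) = Mul(Add(s, Pow(s, 2)), Pow(Add(s, 4), -1)) = Mul(Add(s, Pow(s, 2)), Pow(Add(4, s), -1)) = Mul(Pow(Add(4, s), -1), Add(s, Pow(s, 2))))
Mul(Mul(-80, Pow(Function('c')(-7), -1)), 528) = Mul(Mul(-80, Pow(Mul(-7, Pow(Add(4, -7), -1), Add(1, -7)), -1)), 528) = Mul(Mul(-80, Pow(Mul(-7, Pow(-3, -1), -6), -1)), 528) = Mul(Mul(-80, Pow(Mul(-7, Rational(-1, 3), -6), -1)), 528) = Mul(Mul(-80, Pow(-14, -1)), 528) = Mul(Mul(-80, Rational(-1, 14)), 528) = Mul(Rational(40, 7), 528) = Rational(21120, 7)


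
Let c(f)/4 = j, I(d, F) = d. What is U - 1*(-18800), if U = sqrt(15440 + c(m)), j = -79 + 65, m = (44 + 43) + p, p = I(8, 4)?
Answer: 18800 + 2*sqrt(3846) ≈ 18924.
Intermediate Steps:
p = 8
m = 95 (m = (44 + 43) + 8 = 87 + 8 = 95)
j = -14
c(f) = -56 (c(f) = 4*(-14) = -56)
U = 2*sqrt(3846) (U = sqrt(15440 - 56) = sqrt(15384) = 2*sqrt(3846) ≈ 124.03)
U - 1*(-18800) = 2*sqrt(3846) - 1*(-18800) = 2*sqrt(3846) + 18800 = 18800 + 2*sqrt(3846)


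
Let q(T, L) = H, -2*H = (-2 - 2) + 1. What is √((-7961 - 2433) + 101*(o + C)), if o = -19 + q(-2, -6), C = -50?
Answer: I*√68846/2 ≈ 131.19*I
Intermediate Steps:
H = 3/2 (H = -((-2 - 2) + 1)/2 = -(-4 + 1)/2 = -½*(-3) = 3/2 ≈ 1.5000)
q(T, L) = 3/2
o = -35/2 (o = -19 + 3/2 = -35/2 ≈ -17.500)
√((-7961 - 2433) + 101*(o + C)) = √((-7961 - 2433) + 101*(-35/2 - 50)) = √(-10394 + 101*(-135/2)) = √(-10394 - 13635/2) = √(-34423/2) = I*√68846/2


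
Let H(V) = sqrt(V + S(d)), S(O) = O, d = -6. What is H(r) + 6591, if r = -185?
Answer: 6591 + I*sqrt(191) ≈ 6591.0 + 13.82*I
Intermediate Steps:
H(V) = sqrt(-6 + V) (H(V) = sqrt(V - 6) = sqrt(-6 + V))
H(r) + 6591 = sqrt(-6 - 185) + 6591 = sqrt(-191) + 6591 = I*sqrt(191) + 6591 = 6591 + I*sqrt(191)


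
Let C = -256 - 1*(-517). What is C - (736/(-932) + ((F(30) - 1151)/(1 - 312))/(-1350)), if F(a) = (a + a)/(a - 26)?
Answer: 12804927569/48912525 ≈ 261.79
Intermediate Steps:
F(a) = 2*a/(-26 + a) (F(a) = (2*a)/(-26 + a) = 2*a/(-26 + a))
C = 261 (C = -256 + 517 = 261)
C - (736/(-932) + ((F(30) - 1151)/(1 - 312))/(-1350)) = 261 - (736/(-932) + ((2*30/(-26 + 30) - 1151)/(1 - 312))/(-1350)) = 261 - (736*(-1/932) + ((2*30/4 - 1151)/(-311))*(-1/1350)) = 261 - (-184/233 + ((2*30*(¼) - 1151)*(-1/311))*(-1/1350)) = 261 - (-184/233 + ((15 - 1151)*(-1/311))*(-1/1350)) = 261 - (-184/233 - 1136*(-1/311)*(-1/1350)) = 261 - (-184/233 + (1136/311)*(-1/1350)) = 261 - (-184/233 - 568/209925) = 261 - 1*(-38758544/48912525) = 261 + 38758544/48912525 = 12804927569/48912525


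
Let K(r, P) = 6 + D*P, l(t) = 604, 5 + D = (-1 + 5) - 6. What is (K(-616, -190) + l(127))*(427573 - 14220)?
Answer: 801904820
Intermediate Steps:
D = -7 (D = -5 + ((-1 + 5) - 6) = -5 + (4 - 6) = -5 - 2 = -7)
K(r, P) = 6 - 7*P
(K(-616, -190) + l(127))*(427573 - 14220) = ((6 - 7*(-190)) + 604)*(427573 - 14220) = ((6 + 1330) + 604)*413353 = (1336 + 604)*413353 = 1940*413353 = 801904820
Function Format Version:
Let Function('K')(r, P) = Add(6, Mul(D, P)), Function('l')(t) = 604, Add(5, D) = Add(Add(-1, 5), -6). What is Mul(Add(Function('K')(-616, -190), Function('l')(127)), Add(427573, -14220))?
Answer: 801904820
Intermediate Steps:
D = -7 (D = Add(-5, Add(Add(-1, 5), -6)) = Add(-5, Add(4, -6)) = Add(-5, -2) = -7)
Function('K')(r, P) = Add(6, Mul(-7, P))
Mul(Add(Function('K')(-616, -190), Function('l')(127)), Add(427573, -14220)) = Mul(Add(Add(6, Mul(-7, -190)), 604), Add(427573, -14220)) = Mul(Add(Add(6, 1330), 604), 413353) = Mul(Add(1336, 604), 413353) = Mul(1940, 413353) = 801904820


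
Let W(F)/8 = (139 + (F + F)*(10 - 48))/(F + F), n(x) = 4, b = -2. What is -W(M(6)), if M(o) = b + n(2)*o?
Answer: 3066/11 ≈ 278.73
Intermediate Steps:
M(o) = -2 + 4*o
W(F) = 4*(139 - 76*F)/F (W(F) = 8*((139 + (F + F)*(10 - 48))/(F + F)) = 8*((139 + (2*F)*(-38))/((2*F))) = 8*((139 - 76*F)*(1/(2*F))) = 8*((139 - 76*F)/(2*F)) = 4*(139 - 76*F)/F)
-W(M(6)) = -(-304 + 556/(-2 + 4*6)) = -(-304 + 556/(-2 + 24)) = -(-304 + 556/22) = -(-304 + 556*(1/22)) = -(-304 + 278/11) = -1*(-3066/11) = 3066/11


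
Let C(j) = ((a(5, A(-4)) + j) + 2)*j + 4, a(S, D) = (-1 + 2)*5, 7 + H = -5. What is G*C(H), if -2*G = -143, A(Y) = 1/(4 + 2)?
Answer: 4576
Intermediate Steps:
A(Y) = 1/6
H = -12 (H = -7 - 5 = -12)
a(S, D) = 5 (a(S, D) = 1*5 = 5)
G = 143/2 (G = -1/2*(-143) = 143/2 ≈ 71.500)
C(j) = 4 + j*(7 + j) (C(j) = ((5 + j) + 2)*j + 4 = (7 + j)*j + 4 = j*(7 + j) + 4 = 4 + j*(7 + j))
G*C(H) = 143*(4 + (-12)**2 + 7*(-12))/2 = 143*(4 + 144 - 84)/2 = (143/2)*64 = 4576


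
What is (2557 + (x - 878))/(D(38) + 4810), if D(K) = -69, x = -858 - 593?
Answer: 228/4741 ≈ 0.048091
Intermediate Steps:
x = -1451
(2557 + (x - 878))/(D(38) + 4810) = (2557 + (-1451 - 878))/(-69 + 4810) = (2557 - 2329)/4741 = 228*(1/4741) = 228/4741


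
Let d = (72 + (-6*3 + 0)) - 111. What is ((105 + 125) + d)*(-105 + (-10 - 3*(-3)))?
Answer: -18338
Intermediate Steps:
d = -57 (d = (72 + (-18 + 0)) - 111 = (72 - 18) - 111 = 54 - 111 = -57)
((105 + 125) + d)*(-105 + (-10 - 3*(-3))) = ((105 + 125) - 57)*(-105 + (-10 - 3*(-3))) = (230 - 57)*(-105 + (-10 + 9)) = 173*(-105 - 1) = 173*(-106) = -18338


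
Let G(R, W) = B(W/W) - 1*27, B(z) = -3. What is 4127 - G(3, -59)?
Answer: 4157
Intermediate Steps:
G(R, W) = -30 (G(R, W) = -3 - 1*27 = -3 - 27 = -30)
4127 - G(3, -59) = 4127 - 1*(-30) = 4127 + 30 = 4157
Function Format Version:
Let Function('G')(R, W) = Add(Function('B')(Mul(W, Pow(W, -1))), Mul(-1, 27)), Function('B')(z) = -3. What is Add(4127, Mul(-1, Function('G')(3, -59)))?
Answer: 4157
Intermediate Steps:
Function('G')(R, W) = -30 (Function('G')(R, W) = Add(-3, Mul(-1, 27)) = Add(-3, -27) = -30)
Add(4127, Mul(-1, Function('G')(3, -59))) = Add(4127, Mul(-1, -30)) = Add(4127, 30) = 4157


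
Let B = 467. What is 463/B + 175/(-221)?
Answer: 20598/103207 ≈ 0.19958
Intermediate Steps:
463/B + 175/(-221) = 463/467 + 175/(-221) = 463*(1/467) + 175*(-1/221) = 463/467 - 175/221 = 20598/103207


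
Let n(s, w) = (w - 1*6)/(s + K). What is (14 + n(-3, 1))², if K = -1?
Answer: 3721/16 ≈ 232.56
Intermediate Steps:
n(s, w) = (-6 + w)/(-1 + s) (n(s, w) = (w - 1*6)/(s - 1) = (w - 6)/(-1 + s) = (-6 + w)/(-1 + s))
(14 + n(-3, 1))² = (14 + (-6 + 1)/(-1 - 3))² = (14 - 5/(-4))² = (14 - ¼*(-5))² = (14 + 5/4)² = (61/4)² = 3721/16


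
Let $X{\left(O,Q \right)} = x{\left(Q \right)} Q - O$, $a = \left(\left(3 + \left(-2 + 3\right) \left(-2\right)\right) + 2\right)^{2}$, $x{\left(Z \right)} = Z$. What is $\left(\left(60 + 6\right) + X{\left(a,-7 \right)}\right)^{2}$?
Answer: $11236$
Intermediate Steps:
$a = 9$ ($a = \left(\left(3 + 1 \left(-2\right)\right) + 2\right)^{2} = \left(\left(3 - 2\right) + 2\right)^{2} = \left(1 + 2\right)^{2} = 3^{2} = 9$)
$X{\left(O,Q \right)} = Q^{2} - O$ ($X{\left(O,Q \right)} = Q Q - O = Q^{2} - O$)
$\left(\left(60 + 6\right) + X{\left(a,-7 \right)}\right)^{2} = \left(\left(60 + 6\right) + \left(\left(-7\right)^{2} - 9\right)\right)^{2} = \left(66 + \left(49 - 9\right)\right)^{2} = \left(66 + 40\right)^{2} = 106^{2} = 11236$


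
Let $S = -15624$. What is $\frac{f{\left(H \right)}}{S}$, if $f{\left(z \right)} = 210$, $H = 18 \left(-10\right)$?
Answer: $- \frac{5}{372} \approx -0.013441$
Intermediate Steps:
$H = -180$
$\frac{f{\left(H \right)}}{S} = \frac{210}{-15624} = 210 \left(- \frac{1}{15624}\right) = - \frac{5}{372}$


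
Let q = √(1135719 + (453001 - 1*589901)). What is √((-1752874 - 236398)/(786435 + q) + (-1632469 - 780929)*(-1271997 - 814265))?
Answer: √(5034980538276 - 1989272/(786435 + √998819)) ≈ 2.2439e+6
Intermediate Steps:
q = √998819 (q = √(1135719 + (453001 - 589901)) = √(1135719 - 136900) = √998819 ≈ 999.41)
√((-1752874 - 236398)/(786435 + q) + (-1632469 - 780929)*(-1271997 - 814265)) = √((-1752874 - 236398)/(786435 + √998819) + (-1632469 - 780929)*(-1271997 - 814265)) = √(-1989272/(786435 + √998819) - 2413398*(-2086262)) = √(-1989272/(786435 + √998819) + 5034980538276) = √(5034980538276 - 1989272/(786435 + √998819))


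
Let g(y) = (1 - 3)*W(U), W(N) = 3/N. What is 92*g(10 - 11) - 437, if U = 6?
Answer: -529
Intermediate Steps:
g(y) = -1 (g(y) = (1 - 3)*(3/6) = -6/6 = -2*½ = -1)
92*g(10 - 11) - 437 = 92*(-1) - 437 = -92 - 437 = -529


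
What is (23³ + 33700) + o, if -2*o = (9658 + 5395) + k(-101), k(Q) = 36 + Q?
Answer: 38373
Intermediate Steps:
o = -7494 (o = -((9658 + 5395) + (36 - 101))/2 = -(15053 - 65)/2 = -½*14988 = -7494)
(23³ + 33700) + o = (23³ + 33700) - 7494 = (12167 + 33700) - 7494 = 45867 - 7494 = 38373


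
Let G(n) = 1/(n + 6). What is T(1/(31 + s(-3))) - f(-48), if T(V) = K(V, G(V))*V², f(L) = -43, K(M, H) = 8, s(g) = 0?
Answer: 41331/961 ≈ 43.008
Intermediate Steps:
G(n) = 1/(6 + n)
T(V) = 8*V²
T(1/(31 + s(-3))) - f(-48) = 8*(1/(31 + 0))² - 1*(-43) = 8*(1/31)² + 43 = 8*(1/961) + 43 = 8/961 + 43 = 41331/961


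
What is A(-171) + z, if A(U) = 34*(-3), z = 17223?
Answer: 17121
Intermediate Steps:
A(U) = -102
A(-171) + z = -102 + 17223 = 17121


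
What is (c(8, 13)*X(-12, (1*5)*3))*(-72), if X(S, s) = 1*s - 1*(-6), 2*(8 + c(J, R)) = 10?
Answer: 4536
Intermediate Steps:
c(J, R) = -3 (c(J, R) = -8 + (1/2)*10 = -8 + 5 = -3)
X(S, s) = 6 + s (X(S, s) = s + 6 = 6 + s)
(c(8, 13)*X(-12, (1*5)*3))*(-72) = -3*(6 + (1*5)*3)*(-72) = -3*(6 + 5*3)*(-72) = -3*(6 + 15)*(-72) = -3*21*(-72) = -63*(-72) = 4536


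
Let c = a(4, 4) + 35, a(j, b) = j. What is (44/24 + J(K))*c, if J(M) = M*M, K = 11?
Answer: 9581/2 ≈ 4790.5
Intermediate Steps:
J(M) = M**2
c = 39 (c = 4 + 35 = 39)
(44/24 + J(K))*c = (44/24 + 11**2)*39 = (44*(1/24) + 121)*39 = (11/6 + 121)*39 = (737/6)*39 = 9581/2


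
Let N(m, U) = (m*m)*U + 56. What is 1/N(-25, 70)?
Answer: 1/43806 ≈ 2.2828e-5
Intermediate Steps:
N(m, U) = 56 + U*m**2 (N(m, U) = m**2*U + 56 = U*m**2 + 56 = 56 + U*m**2)
1/N(-25, 70) = 1/(56 + 70*(-25)**2) = 1/(56 + 70*625) = 1/(56 + 43750) = 1/43806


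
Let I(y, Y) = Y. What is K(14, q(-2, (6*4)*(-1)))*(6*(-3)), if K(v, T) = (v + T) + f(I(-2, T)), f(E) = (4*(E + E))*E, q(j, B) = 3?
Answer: -1602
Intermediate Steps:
f(E) = 8*E² (f(E) = (4*(2*E))*E = (8*E)*E = 8*E²)
K(v, T) = T + v + 8*T² (K(v, T) = (v + T) + 8*T² = (T + v) + 8*T² = T + v + 8*T²)
K(14, q(-2, (6*4)*(-1)))*(6*(-3)) = (3 + 14 + 8*3²)*(6*(-3)) = (3 + 14 + 8*9)*(-18) = (3 + 14 + 72)*(-18) = 89*(-18) = -1602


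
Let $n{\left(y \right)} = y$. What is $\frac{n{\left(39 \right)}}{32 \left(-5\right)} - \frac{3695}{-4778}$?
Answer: $\frac{202429}{382240} \approx 0.52959$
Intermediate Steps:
$\frac{n{\left(39 \right)}}{32 \left(-5\right)} - \frac{3695}{-4778} = \frac{39}{32 \left(-5\right)} - \frac{3695}{-4778} = \frac{39}{-160} - - \frac{3695}{4778} = 39 \left(- \frac{1}{160}\right) + \frac{3695}{4778} = - \frac{39}{160} + \frac{3695}{4778} = \frac{202429}{382240}$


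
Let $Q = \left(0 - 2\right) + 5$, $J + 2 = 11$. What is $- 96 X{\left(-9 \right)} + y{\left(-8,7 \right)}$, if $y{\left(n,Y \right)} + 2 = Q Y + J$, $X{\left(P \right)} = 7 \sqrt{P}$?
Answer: $28 - 2016 i \approx 28.0 - 2016.0 i$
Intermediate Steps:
$J = 9$ ($J = -2 + 11 = 9$)
$Q = 3$ ($Q = -2 + 5 = 3$)
$y{\left(n,Y \right)} = 7 + 3 Y$ ($y{\left(n,Y \right)} = -2 + \left(3 Y + 9\right) = -2 + \left(9 + 3 Y\right) = 7 + 3 Y$)
$- 96 X{\left(-9 \right)} + y{\left(-8,7 \right)} = - 96 \cdot 7 \sqrt{-9} + \left(7 + 3 \cdot 7\right) = - 96 \cdot 7 \cdot 3 i + \left(7 + 21\right) = - 96 \cdot 21 i + 28 = - 2016 i + 28 = 28 - 2016 i$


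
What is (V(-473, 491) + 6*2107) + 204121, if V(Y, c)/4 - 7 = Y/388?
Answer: 21028254/97 ≈ 2.1679e+5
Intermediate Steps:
V(Y, c) = 28 + Y/97 (V(Y, c) = 28 + 4*(Y/388) = 28 + Y/97)
(V(-473, 491) + 6*2107) + 204121 = ((28 + (1/97)*(-473)) + 6*2107) + 204121 = ((28 - 473/97) + 12642) + 204121 = (2243/97 + 12642) + 204121 = 1228517/97 + 204121 = 21028254/97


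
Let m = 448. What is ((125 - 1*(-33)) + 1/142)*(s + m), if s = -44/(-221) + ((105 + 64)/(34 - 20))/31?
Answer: 965372499729/13619788 ≈ 70880.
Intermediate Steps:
s = 56445/95914 (s = -44*(-1/221) + (169/14)*(1/31) = 44/221 + (169*(1/14))*(1/31) = 44/221 + (169/14)*(1/31) = 44/221 + 169/434 = 56445/95914 ≈ 0.58850)
((125 - 1*(-33)) + 1/142)*(s + m) = ((125 - 1*(-33)) + 1/142)*(56445/95914 + 448) = ((125 + 33) + 1/142)*(43025917/95914) = (158 + 1/142)*(43025917/95914) = (22437/142)*(43025917/95914) = 965372499729/13619788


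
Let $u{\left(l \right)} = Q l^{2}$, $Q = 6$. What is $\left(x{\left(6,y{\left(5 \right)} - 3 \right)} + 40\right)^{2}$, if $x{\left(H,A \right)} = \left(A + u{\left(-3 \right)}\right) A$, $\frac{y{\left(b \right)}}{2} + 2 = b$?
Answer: $44521$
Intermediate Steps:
$u{\left(l \right)} = 6 l^{2}$
$y{\left(b \right)} = -4 + 2 b$
$x{\left(H,A \right)} = A \left(54 + A\right)$ ($x{\left(H,A \right)} = \left(A + 6 \left(-3\right)^{2}\right) A = \left(A + 6 \cdot 9\right) A = \left(A + 54\right) A = \left(54 + A\right) A = A \left(54 + A\right)$)
$\left(x{\left(6,y{\left(5 \right)} - 3 \right)} + 40\right)^{2} = \left(\left(\left(-4 + 2 \cdot 5\right) - 3\right) \left(54 + \left(\left(-4 + 2 \cdot 5\right) - 3\right)\right) + 40\right)^{2} = \left(\left(\left(-4 + 10\right) - 3\right) \left(54 + \left(\left(-4 + 10\right) - 3\right)\right) + 40\right)^{2} = \left(\left(6 - 3\right) \left(54 + \left(6 - 3\right)\right) + 40\right)^{2} = \left(3 \left(54 + 3\right) + 40\right)^{2} = \left(3 \cdot 57 + 40\right)^{2} = \left(171 + 40\right)^{2} = 211^{2} = 44521$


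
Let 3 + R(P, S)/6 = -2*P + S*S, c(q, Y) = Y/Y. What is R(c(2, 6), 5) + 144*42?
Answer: 6168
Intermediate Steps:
c(q, Y) = 1
R(P, S) = -18 - 12*P + 6*S² (R(P, S) = -18 + 6*(-2*P + S*S) = -18 + 6*(-2*P + S²) = -18 + 6*(S² - 2*P) = -18 + (-12*P + 6*S²) = -18 - 12*P + 6*S²)
R(c(2, 6), 5) + 144*42 = (-18 - 12*1 + 6*5²) + 144*42 = (-18 - 12 + 6*25) + 6048 = (-18 - 12 + 150) + 6048 = 120 + 6048 = 6168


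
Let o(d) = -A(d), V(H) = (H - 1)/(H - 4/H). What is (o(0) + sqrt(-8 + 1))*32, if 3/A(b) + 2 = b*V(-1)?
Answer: 48 + 32*I*sqrt(7) ≈ 48.0 + 84.664*I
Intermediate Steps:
V(H) = (-1 + H)/(H - 4/H)
A(b) = 3/(-2 - 2*b/3) (A(b) = 3/(-2 + b*(-(-1 - 1)/(-4 + (-1)**2))) = 3/(-2 + b*(-1*(-2)/(-4 + 1))) = 3/(-2 + b*(-1*(-2)/(-3))) = 3/(-2 + b*(-1*(-1/3)*(-2))) = 3/(-2 + b*(-2/3)) = 3/(-2 - 2*b/3))
o(d) = 9/(6 + 2*d) (o(d) = -(-9)/(6 + 2*d) = 9/(6 + 2*d))
(o(0) + sqrt(-8 + 1))*32 = (9/(2*(3 + 0)) + sqrt(-8 + 1))*32 = ((9/2)/3 + sqrt(-7))*32 = ((9/2)*(1/3) + I*sqrt(7))*32 = (3/2 + I*sqrt(7))*32 = 48 + 32*I*sqrt(7)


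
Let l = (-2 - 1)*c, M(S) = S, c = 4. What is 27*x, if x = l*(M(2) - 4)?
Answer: 648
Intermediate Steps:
l = -12 (l = (-2 - 1)*4 = -3*4 = -12)
x = 24 (x = -12*(2 - 4) = -12*(-2) = 24)
27*x = 27*24 = 648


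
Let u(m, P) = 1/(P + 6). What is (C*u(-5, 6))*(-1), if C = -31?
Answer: 31/12 ≈ 2.5833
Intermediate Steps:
u(m, P) = 1/(6 + P)
(C*u(-5, 6))*(-1) = -31/(6 + 6)*(-1) = -31/12*(-1) = 31/12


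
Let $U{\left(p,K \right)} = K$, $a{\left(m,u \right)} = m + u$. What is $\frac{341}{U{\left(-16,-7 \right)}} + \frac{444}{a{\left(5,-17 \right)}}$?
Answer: $- \frac{600}{7} \approx -85.714$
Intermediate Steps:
$\frac{341}{U{\left(-16,-7 \right)}} + \frac{444}{a{\left(5,-17 \right)}} = \frac{341}{-7} + \frac{444}{5 - 17} = 341 \left(- \frac{1}{7}\right) + \frac{444}{-12} = - \frac{341}{7} + 444 \left(- \frac{1}{12}\right) = - \frac{341}{7} - 37 = - \frac{600}{7}$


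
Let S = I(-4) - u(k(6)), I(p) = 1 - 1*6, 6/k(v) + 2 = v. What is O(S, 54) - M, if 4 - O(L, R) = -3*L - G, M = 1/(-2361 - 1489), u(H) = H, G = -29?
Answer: -85662/1925 ≈ -44.500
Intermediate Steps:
k(v) = 6/(-2 + v)
I(p) = -5 (I(p) = 1 - 6 = -5)
M = -1/3850 (M = 1/(-3850) = -1/3850 ≈ -0.00025974)
S = -13/2 (S = -5 - 6/(-2 + 6) = -5 - 6/4 = -5 - 1*3/2 = -5 - 3/2 = -13/2 ≈ -6.5000)
O(L, R) = -25 + 3*L (O(L, R) = 4 - (-3*L - 1*(-29)) = 4 - (-3*L + 29) = 4 - (29 - 3*L) = 4 + (-29 + 3*L) = -25 + 3*L)
O(S, 54) - M = (-25 + 3*(-13/2)) - 1*(-1/3850) = (-25 - 39/2) + 1/3850 = -89/2 + 1/3850 = -85662/1925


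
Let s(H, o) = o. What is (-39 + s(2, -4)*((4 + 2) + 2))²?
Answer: 5041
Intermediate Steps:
(-39 + s(2, -4)*((4 + 2) + 2))² = (-39 - 4*((4 + 2) + 2))² = (-39 - 4*(6 + 2))² = (-39 - 4*8)² = (-39 - 32)² = (-71)² = 5041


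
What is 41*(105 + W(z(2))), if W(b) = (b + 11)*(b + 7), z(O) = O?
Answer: 9102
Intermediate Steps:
W(b) = (7 + b)*(11 + b) (W(b) = (11 + b)*(7 + b) = (7 + b)*(11 + b))
41*(105 + W(z(2))) = 41*(105 + (77 + 2**2 + 18*2)) = 41*(105 + (77 + 4 + 36)) = 41*(105 + 117) = 41*222 = 9102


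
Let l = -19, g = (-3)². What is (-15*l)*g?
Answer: 2565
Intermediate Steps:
g = 9
(-15*l)*g = -15*(-19)*9 = 285*9 = 2565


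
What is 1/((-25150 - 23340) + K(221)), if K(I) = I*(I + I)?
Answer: 1/49192 ≈ 2.0329e-5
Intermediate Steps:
K(I) = 2*I² (K(I) = I*(2*I) = 2*I²)
1/((-25150 - 23340) + K(221)) = 1/((-25150 - 23340) + 2*221²) = 1/(-48490 + 2*48841) = 1/(-48490 + 97682) = 1/49192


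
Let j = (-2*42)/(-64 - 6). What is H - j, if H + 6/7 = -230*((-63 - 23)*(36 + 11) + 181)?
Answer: 31080978/35 ≈ 8.8803e+5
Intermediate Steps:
H = 6216204/7 (H = -6/7 - 230*((-63 - 23)*(36 + 11) + 181) = -6/7 - 230*(-86*47 + 181) = -6/7 - 230*(-4042 + 181) = -6/7 - 230*(-3861) = -6/7 + 888030 = 6216204/7 ≈ 8.8803e+5)
j = 6/5 (j = -84/(-70) = -84*(-1/70) = 6/5 ≈ 1.2000)
H - j = 6216204/7 - 1*6/5 = 6216204/7 - 6/5 = 31080978/35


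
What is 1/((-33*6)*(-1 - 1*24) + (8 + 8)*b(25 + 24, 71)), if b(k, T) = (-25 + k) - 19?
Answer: 1/5030 ≈ 0.00019881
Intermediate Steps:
b(k, T) = -44 + k
1/((-33*6)*(-1 - 1*24) + (8 + 8)*b(25 + 24, 71)) = 1/((-33*6)*(-1 - 1*24) + (8 + 8)*(-44 + (25 + 24))) = 1/(-198*(-1 - 24) + 16*(-44 + 49)) = 1/(-198*(-25) + 16*5) = 1/(4950 + 80) = 1/5030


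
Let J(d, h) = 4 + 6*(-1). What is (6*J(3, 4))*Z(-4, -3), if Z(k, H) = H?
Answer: 36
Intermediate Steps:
J(d, h) = -2 (J(d, h) = 4 - 6 = -2)
(6*J(3, 4))*Z(-4, -3) = (6*(-2))*(-3) = -12*(-3) = 36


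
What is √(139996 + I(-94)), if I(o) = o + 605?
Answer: √140507 ≈ 374.84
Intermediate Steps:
I(o) = 605 + o
√(139996 + I(-94)) = √(139996 + (605 - 94)) = √(139996 + 511) = √140507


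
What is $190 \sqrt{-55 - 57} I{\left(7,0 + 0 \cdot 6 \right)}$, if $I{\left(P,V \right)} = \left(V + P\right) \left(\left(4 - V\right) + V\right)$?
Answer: $21280 i \sqrt{7} \approx 56302.0 i$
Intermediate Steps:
$I{\left(P,V \right)} = 4 P + 4 V$ ($I{\left(P,V \right)} = \left(P + V\right) 4 = 4 P + 4 V$)
$190 \sqrt{-55 - 57} I{\left(7,0 + 0 \cdot 6 \right)} = 190 \sqrt{-55 - 57} \left(4 \cdot 7 + 4 \left(0 + 0 \cdot 6\right)\right) = 190 \sqrt{-112} \left(28 + 4 \left(0 + 0\right)\right) = 190 \cdot 4 i \sqrt{7} \left(28 + 4 \cdot 0\right) = 760 i \sqrt{7} \left(28 + 0\right) = 760 i \sqrt{7} \cdot 28 = 21280 i \sqrt{7}$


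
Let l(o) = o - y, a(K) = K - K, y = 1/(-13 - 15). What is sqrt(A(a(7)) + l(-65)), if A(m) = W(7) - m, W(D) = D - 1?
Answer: I*sqrt(11557)/14 ≈ 7.6788*I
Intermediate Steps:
y = -1/28 (y = 1/(-28) = -1/28 ≈ -0.035714)
a(K) = 0
l(o) = 1/28 + o (l(o) = o - 1*(-1/28) = o + 1/28 = 1/28 + o)
W(D) = -1 + D
A(m) = 6 - m (A(m) = (-1 + 7) - m = 6 - m)
sqrt(A(a(7)) + l(-65)) = sqrt((6 - 1*0) + (1/28 - 65)) = sqrt((6 + 0) - 1819/28) = sqrt(6 - 1819/28) = sqrt(-1651/28) = I*sqrt(11557)/14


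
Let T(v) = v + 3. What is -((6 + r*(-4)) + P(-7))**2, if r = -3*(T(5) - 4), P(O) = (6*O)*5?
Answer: -24336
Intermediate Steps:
P(O) = 30*O
T(v) = 3 + v
r = -12 (r = -3*((3 + 5) - 4) = -3*(8 - 4) = -3*4 = -12)
-((6 + r*(-4)) + P(-7))**2 = -((6 - 12*(-4)) + 30*(-7))**2 = -((6 + 48) - 210)**2 = -(54 - 210)**2 = -1*(-156)**2 = -1*24336 = -24336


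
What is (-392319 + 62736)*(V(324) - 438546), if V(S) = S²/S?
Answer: 144430521426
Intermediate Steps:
V(S) = S
(-392319 + 62736)*(V(324) - 438546) = (-392319 + 62736)*(324 - 438546) = -329583*(-438222) = 144430521426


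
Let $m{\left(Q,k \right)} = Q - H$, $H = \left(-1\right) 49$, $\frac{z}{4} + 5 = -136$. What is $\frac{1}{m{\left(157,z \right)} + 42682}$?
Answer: $\frac{1}{42888} \approx 2.3317 \cdot 10^{-5}$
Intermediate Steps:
$z = -564$ ($z = -20 + 4 \left(-136\right) = -20 - 544 = -564$)
$H = -49$
$m{\left(Q,k \right)} = 49 + Q$ ($m{\left(Q,k \right)} = Q - -49 = Q + 49 = 49 + Q$)
$\frac{1}{m{\left(157,z \right)} + 42682} = \frac{1}{\left(49 + 157\right) + 42682} = \frac{1}{206 + 42682} = \frac{1}{42888}$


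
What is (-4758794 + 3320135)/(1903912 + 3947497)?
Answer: -1438659/5851409 ≈ -0.24587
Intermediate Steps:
(-4758794 + 3320135)/(1903912 + 3947497) = -1438659/5851409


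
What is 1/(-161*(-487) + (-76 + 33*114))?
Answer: 1/82093 ≈ 1.2181e-5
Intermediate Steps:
1/(-161*(-487) + (-76 + 33*114)) = 1/(78407 + (-76 + 3762)) = 1/(78407 + 3686) = 1/82093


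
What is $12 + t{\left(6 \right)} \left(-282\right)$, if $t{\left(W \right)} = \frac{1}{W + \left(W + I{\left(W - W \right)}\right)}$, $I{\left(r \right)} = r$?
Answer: $- \frac{23}{2} \approx -11.5$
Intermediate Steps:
$t{\left(W \right)} = \frac{1}{2 W}$ ($t{\left(W \right)} = \frac{1}{W + \left(W + \left(W - W\right)\right)} = \frac{1}{W + \left(W + 0\right)} = \frac{1}{W + W} = \frac{1}{2 W}$)
$12 + t{\left(6 \right)} \left(-282\right) = 12 + \frac{1}{2 \cdot 6} \left(-282\right) = 12 + \frac{1}{2} \cdot \frac{1}{6} \left(-282\right) = 12 + \frac{1}{12} \left(-282\right) = 12 - \frac{47}{2} = - \frac{23}{2}$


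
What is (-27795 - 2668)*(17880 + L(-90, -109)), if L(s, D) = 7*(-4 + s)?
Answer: -524633786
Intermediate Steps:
L(s, D) = -28 + 7*s
(-27795 - 2668)*(17880 + L(-90, -109)) = (-27795 - 2668)*(17880 + (-28 + 7*(-90))) = -30463*(17880 + (-28 - 630)) = -30463*(17880 - 658) = -30463*17222 = -524633786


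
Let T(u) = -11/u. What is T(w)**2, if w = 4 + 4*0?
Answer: 121/16 ≈ 7.5625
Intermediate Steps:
w = 4 (w = 4 + 0 = 4)
T(w)**2 = (-11/4)**2 = 121/16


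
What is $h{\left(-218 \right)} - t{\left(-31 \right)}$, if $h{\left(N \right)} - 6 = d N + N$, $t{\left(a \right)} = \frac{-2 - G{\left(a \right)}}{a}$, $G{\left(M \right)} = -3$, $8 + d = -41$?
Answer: $\frac{324571}{31} \approx 10470.0$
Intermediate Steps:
$d = -49$ ($d = -8 - 41 = -49$)
$t{\left(a \right)} = \frac{1}{a}$ ($t{\left(a \right)} = \frac{-2 - -3}{a} = \frac{-2 + 3}{a} = 1 \frac{1}{a} = \frac{1}{a}$)
$h{\left(N \right)} = 6 - 48 N$ ($h{\left(N \right)} = 6 + \left(- 49 N + N\right) = 6 - 48 N$)
$h{\left(-218 \right)} - t{\left(-31 \right)} = \left(6 - -10464\right) - \frac{1}{-31} = \left(6 + 10464\right) - - \frac{1}{31} = 10470 + \frac{1}{31} = \frac{324571}{31}$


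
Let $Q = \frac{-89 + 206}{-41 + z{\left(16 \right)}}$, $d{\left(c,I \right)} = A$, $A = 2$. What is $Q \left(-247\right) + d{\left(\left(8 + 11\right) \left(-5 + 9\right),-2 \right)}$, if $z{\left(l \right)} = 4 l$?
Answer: $- \frac{28853}{23} \approx -1254.5$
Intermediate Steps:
$d{\left(c,I \right)} = 2$
$Q = \frac{117}{23}$ ($Q = \frac{-89 + 206}{-41 + 4 \cdot 16} = \frac{117}{-41 + 64} = \frac{117}{23} \approx 5.087$)
$Q \left(-247\right) + d{\left(\left(8 + 11\right) \left(-5 + 9\right),-2 \right)} = \frac{117}{23} \left(-247\right) + 2 = - \frac{28899}{23} + 2 = - \frac{28853}{23}$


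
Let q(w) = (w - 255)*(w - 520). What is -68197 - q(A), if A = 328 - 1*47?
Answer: -61983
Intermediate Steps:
A = 281 (A = 328 - 47 = 281)
q(w) = (-520 + w)*(-255 + w) (q(w) = (-255 + w)*(-520 + w) = (-520 + w)*(-255 + w))
-68197 - q(A) = -68197 - (132600 + 281**2 - 775*281) = -68197 - (132600 + 78961 - 217775) = -68197 - 1*(-6214) = -68197 + 6214 = -61983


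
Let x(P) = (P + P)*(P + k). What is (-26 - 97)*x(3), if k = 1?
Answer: -2952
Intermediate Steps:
x(P) = 2*P*(1 + P) (x(P) = (P + P)*(P + 1) = (2*P)*(1 + P) = 2*P*(1 + P))
(-26 - 97)*x(3) = (-26 - 97)*(2*3*(1 + 3)) = -246*3*4 = -123*24 = -2952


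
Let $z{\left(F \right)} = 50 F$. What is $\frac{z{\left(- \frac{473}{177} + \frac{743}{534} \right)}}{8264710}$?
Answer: $- \frac{201785}{26038795326} \approx -7.7494 \cdot 10^{-6}$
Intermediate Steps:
$\frac{z{\left(- \frac{473}{177} + \frac{743}{534} \right)}}{8264710} = \frac{50 \left(- \frac{473}{177} + \frac{743}{534}\right)}{8264710} = 50 \left(\left(-473\right) \frac{1}{177} + 743 \cdot \frac{1}{534}\right) \frac{1}{8264710} = 50 \left(- \frac{473}{177} + \frac{743}{534}\right) \frac{1}{8264710} = 50 \left(- \frac{40357}{31506}\right) \frac{1}{8264710} = \left(- \frac{1008925}{15753}\right) \frac{1}{8264710} = - \frac{201785}{26038795326}$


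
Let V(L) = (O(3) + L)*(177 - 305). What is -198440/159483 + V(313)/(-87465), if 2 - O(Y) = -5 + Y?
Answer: -3628457464/4649726865 ≈ -0.78036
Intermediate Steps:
O(Y) = 7 - Y (O(Y) = 2 - (-5 + Y) = 2 + (5 - Y) = 7 - Y)
V(L) = -512 - 128*L (V(L) = ((7 - 1*3) + L)*(177 - 305) = ((7 - 3) + L)*(-128) = (4 + L)*(-128) = -512 - 128*L)
-198440/159483 + V(313)/(-87465) = -198440/159483 + (-512 - 128*313)/(-87465) = -198440*1/159483 + (-512 - 40064)*(-1/87465) = -198440/159483 - 40576*(-1/87465) = -198440/159483 + 40576/87465 = -3628457464/4649726865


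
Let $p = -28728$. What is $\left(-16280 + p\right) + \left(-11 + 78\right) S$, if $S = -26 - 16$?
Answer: $-47822$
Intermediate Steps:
$S = -42$ ($S = -26 - 16 = -42$)
$\left(-16280 + p\right) + \left(-11 + 78\right) S = \left(-16280 - 28728\right) + \left(-11 + 78\right) \left(-42\right) = -45008 + 67 \left(-42\right) = -45008 - 2814 = -47822$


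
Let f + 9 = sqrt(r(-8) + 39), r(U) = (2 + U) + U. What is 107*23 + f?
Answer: 2457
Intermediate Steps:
r(U) = 2 + 2*U
f = -4 (f = -9 + sqrt((2 + 2*(-8)) + 39) = -9 + sqrt((2 - 16) + 39) = -9 + sqrt(-14 + 39) = -9 + sqrt(25) = -9 + 5 = -4)
107*23 + f = 107*23 - 4 = 2461 - 4 = 2457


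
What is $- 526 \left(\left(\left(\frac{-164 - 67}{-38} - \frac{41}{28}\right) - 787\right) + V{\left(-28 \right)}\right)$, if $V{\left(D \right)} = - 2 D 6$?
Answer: $\frac{62456451}{266} \approx 2.348 \cdot 10^{5}$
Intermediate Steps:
$V{\left(D \right)} = - 12 D$
$- 526 \left(\left(\left(\frac{-164 - 67}{-38} - \frac{41}{28}\right) - 787\right) + V{\left(-28 \right)}\right) = - 526 \left(\left(\left(\frac{-164 - 67}{-38} - \frac{41}{28}\right) - 787\right) - -336\right) = - 526 \left(\left(\left(\left(-231\right) \left(- \frac{1}{38}\right) - \frac{41}{28}\right) - 787\right) + 336\right) = - 526 \left(\left(\left(\frac{231}{38} - \frac{41}{28}\right) - 787\right) + 336\right) = - 526 \left(\left(\frac{2455}{532} - 787\right) + 336\right) = - 526 \left(- \frac{416229}{532} + 336\right) = \left(-526\right) \left(- \frac{237477}{532}\right) = \frac{62456451}{266}$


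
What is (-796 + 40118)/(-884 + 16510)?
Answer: 19661/7813 ≈ 2.5164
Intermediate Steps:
(-796 + 40118)/(-884 + 16510) = 39322/15626 = 39322*(1/15626) = 19661/7813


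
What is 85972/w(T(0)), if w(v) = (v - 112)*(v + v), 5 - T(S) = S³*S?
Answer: -42986/535 ≈ -80.348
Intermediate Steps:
T(S) = 5 - S⁴ (T(S) = 5 - S³*S = 5 - S⁴)
w(v) = 2*v*(-112 + v) (w(v) = (-112 + v)*(2*v) = 2*v*(-112 + v))
85972/w(T(0)) = 85972/((2*(5 - 1*0⁴)*(-112 + (5 - 1*0⁴)))) = 85972/((2*(5 - 1*0)*(-112 + (5 - 1*0)))) = 85972/((2*(5 + 0)*(-112 + (5 + 0)))) = 85972/((2*5*(-112 + 5))) = 85972/((2*5*(-107))) = 85972/(-1070) = 85972*(-1/1070) = -42986/535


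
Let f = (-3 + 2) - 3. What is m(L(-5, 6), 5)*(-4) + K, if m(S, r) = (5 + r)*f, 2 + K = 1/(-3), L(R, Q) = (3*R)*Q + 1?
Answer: 473/3 ≈ 157.67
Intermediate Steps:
L(R, Q) = 1 + 3*Q*R (L(R, Q) = 3*Q*R + 1 = 1 + 3*Q*R)
f = -4 (f = -1 - 3 = -4)
K = -7/3 (K = -2 + 1/(-3) = -2 - 1/3 = -7/3 ≈ -2.3333)
m(S, r) = -20 - 4*r (m(S, r) = (5 + r)*(-4) = -20 - 4*r)
m(L(-5, 6), 5)*(-4) + K = (-20 - 4*5)*(-4) - 7/3 = (-20 - 20)*(-4) - 7/3 = -40*(-4) - 7/3 = 160 - 7/3 = 473/3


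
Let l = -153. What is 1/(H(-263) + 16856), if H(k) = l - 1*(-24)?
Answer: 1/16727 ≈ 5.9784e-5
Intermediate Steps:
H(k) = -129 (H(k) = -153 - 1*(-24) = -153 + 24 = -129)
1/(H(-263) + 16856) = 1/(-129 + 16856) = 1/16727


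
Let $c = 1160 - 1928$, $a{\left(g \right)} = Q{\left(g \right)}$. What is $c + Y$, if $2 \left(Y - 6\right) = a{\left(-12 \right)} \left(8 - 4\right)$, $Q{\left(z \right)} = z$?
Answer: $-786$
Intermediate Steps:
$a{\left(g \right)} = g$
$c = -768$
$Y = -18$ ($Y = 6 + \frac{\left(-12\right) \left(8 - 4\right)}{2} = 6 + \frac{\left(-12\right) 4}{2} = 6 + \frac{1}{2} \left(-48\right) = 6 - 24 = -18$)
$c + Y = -768 - 18 = -786$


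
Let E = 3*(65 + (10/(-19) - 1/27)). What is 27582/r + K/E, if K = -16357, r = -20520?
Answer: -2429464793/28262880 ≈ -85.960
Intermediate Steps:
E = 33056/171 (E = 3*(65 + (10*(-1/19) - 1*1/27)) = 3*(65 + (-10/19 - 1/27)) = 3*(65 - 289/513) = 3*(33056/513) = 33056/171 ≈ 193.31)
27582/r + K/E = 27582/(-20520) - 16357/33056/171 = 27582*(-1/20520) - 16357*171/33056 = -4597/3420 - 2797047/33056 = -2429464793/28262880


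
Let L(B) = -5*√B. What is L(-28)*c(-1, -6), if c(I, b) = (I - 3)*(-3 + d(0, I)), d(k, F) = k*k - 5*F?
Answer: 80*I*√7 ≈ 211.66*I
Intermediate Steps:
d(k, F) = k² - 5*F
c(I, b) = (-3 + I)*(-3 - 5*I) (c(I, b) = (I - 3)*(-3 + (0² - 5*I)) = (-3 + I)*(-3 + (0 - 5*I)) = (-3 + I)*(-3 - 5*I))
L(-28)*c(-1, -6) = (-10*I*√7)*(9 - 5*(-1)² + 12*(-1)) = (-10*I*√7)*(9 - 5*1 - 12) = (-10*I*√7)*(9 - 5 - 12) = -10*I*√7*(-8) = 80*I*√7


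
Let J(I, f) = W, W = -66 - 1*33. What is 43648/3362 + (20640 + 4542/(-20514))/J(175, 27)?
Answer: -111236795099/568986561 ≈ -195.50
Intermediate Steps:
W = -99 (W = -66 - 33 = -99)
J(I, f) = -99
43648/3362 + (20640 + 4542/(-20514))/J(175, 27) = 43648/3362 + (20640 + 4542/(-20514))/(-99) = 43648*(1/3362) + (20640 + 4542*(-1/20514))*(-1/99) = 21824/1681 + (20640 - 757/3419)*(-1/99) = 21824/1681 + (70567403/3419)*(-1/99) = 21824/1681 - 70567403/338481 = -111236795099/568986561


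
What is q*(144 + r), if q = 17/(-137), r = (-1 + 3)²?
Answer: -2516/137 ≈ -18.365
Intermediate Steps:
r = 4 (r = 2² = 4)
q = -17/137 (q = 17*(-1/137) = -17/137 ≈ -0.12409)
q*(144 + r) = -17*(144 + 4)/137 = -17/137*148 = -2516/137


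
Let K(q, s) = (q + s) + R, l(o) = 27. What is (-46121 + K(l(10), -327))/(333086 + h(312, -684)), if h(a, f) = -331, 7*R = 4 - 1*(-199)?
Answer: -46392/332755 ≈ -0.13942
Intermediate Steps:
R = 29 (R = (4 - 1*(-199))/7 = (4 + 199)/7 = (⅐)*203 = 29)
K(q, s) = 29 + q + s (K(q, s) = (q + s) + 29 = 29 + q + s)
(-46121 + K(l(10), -327))/(333086 + h(312, -684)) = (-46121 + (29 + 27 - 327))/(333086 - 331) = (-46121 - 271)/332755 = -46392*1/332755 = -46392/332755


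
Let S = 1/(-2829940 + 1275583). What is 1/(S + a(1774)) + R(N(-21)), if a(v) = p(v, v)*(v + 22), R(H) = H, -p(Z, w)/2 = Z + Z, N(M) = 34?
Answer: 673518653943085/19809372220513 ≈ 34.000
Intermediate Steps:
p(Z, w) = -4*Z (p(Z, w) = -2*(Z + Z) = -4*Z)
S = -1/1554357 (S = 1/(-1554357) = -1/1554357 ≈ -6.4335e-7)
a(v) = -4*v*(22 + v) (a(v) = (-4*v)*(v + 22) = (-4*v)*(22 + v) = -4*v*(22 + v))
1/(S + a(1774)) + R(N(-21)) = 1/(-1/1554357 - 4*1774*(22 + 1774)) + 34 = 1/(-1/1554357 - 4*1774*1796) + 34 = 1/(-1/1554357 - 12744416) + 34 = 1/(-19809372220513/1554357) + 34 = -1554357/19809372220513 + 34 = 673518653943085/19809372220513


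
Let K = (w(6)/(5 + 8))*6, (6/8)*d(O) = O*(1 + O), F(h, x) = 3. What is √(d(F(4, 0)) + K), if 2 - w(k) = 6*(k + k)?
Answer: 2*I*√689/13 ≈ 4.0383*I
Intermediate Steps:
w(k) = 2 - 12*k (w(k) = 2 - 6*(k + k) = 2 - 6*2*k = 2 - 12*k)
d(O) = 4*O*(1 + O)/3 (d(O) = 4*(O*(1 + O))/3 = 4*O*(1 + O)/3)
K = -420/13 (K = ((2 - 12*6)/(5 + 8))*6 = ((2 - 72)/13)*6 = ((1/13)*(-70))*6 = -70/13*6 = -420/13 ≈ -32.308)
√(d(F(4, 0)) + K) = √((4/3)*3*(1 + 3) - 420/13) = √((4/3)*3*4 - 420/13) = √(16 - 420/13) = √(-212/13) = 2*I*√689/13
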